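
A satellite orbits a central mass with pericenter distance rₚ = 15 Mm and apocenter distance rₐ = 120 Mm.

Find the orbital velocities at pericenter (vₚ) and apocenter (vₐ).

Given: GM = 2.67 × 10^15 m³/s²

Convert to SI: rₚ = 15 Mm = 1.5e+07 m; rₐ = 120 Mm = 1.2e+08 m.
Use the vis-viva equation v² = GM(2/r − 1/a) with a = (rₚ + rₐ)/2 = (1.5e+07 + 1.2e+08)/2 = 6.75e+07 m.
vₚ = √(GM · (2/rₚ − 1/a)) = √(2.67e+15 · (2/1.5e+07 − 1/6.75e+07)) m/s ≈ 1.779e+04 m/s = 17.79 km/s.
vₐ = √(GM · (2/rₐ − 1/a)) = √(2.67e+15 · (2/1.2e+08 − 1/6.75e+07)) m/s ≈ 2224 m/s = 2.224 km/s.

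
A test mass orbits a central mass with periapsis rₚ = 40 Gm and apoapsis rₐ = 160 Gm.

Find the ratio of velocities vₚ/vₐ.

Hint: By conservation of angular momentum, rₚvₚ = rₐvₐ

Convert to SI: rₚ = 40 Gm = 4e+10 m; rₐ = 160 Gm = 1.6e+11 m.
Conservation of angular momentum gives rₚvₚ = rₐvₐ, so vₚ/vₐ = rₐ/rₚ.
vₚ/vₐ = 1.6e+11 / 4e+10 ≈ 4.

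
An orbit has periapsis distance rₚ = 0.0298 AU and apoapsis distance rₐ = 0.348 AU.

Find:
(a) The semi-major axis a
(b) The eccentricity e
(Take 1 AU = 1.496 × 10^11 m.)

Convert to SI: rₚ = 0.0298 AU = 4.45808e+09 m; rₐ = 0.348 AU = 5.20608e+10 m.
(a) a = (rₚ + rₐ) / 2 = (4.45808e+09 + 5.20608e+10) / 2 ≈ 2.826e+10 m = 0.1889 AU.
(b) e = (rₐ − rₚ) / (rₐ + rₚ) = (5.20608e+10 − 4.45808e+09) / (5.20608e+10 + 4.45808e+09) ≈ 0.8422.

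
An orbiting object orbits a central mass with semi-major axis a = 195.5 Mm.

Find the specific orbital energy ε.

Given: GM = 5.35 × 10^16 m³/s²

Convert to SI: a = 195.5 Mm = 1.955e+08 m.
ε = −GM / (2a).
ε = −5.35e+16 / (2 · 1.955e+08) J/kg ≈ -1.368e+08 J/kg = -136.8 MJ/kg.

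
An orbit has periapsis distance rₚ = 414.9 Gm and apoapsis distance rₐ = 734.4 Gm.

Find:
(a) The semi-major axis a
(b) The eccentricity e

Convert to SI: rₚ = 414.9 Gm = 4.149e+11 m; rₐ = 734.4 Gm = 7.344e+11 m.
(a) a = (rₚ + rₐ) / 2 = (4.149e+11 + 7.344e+11) / 2 ≈ 5.746e+11 m = 574.6 Gm.
(b) e = (rₐ − rₚ) / (rₐ + rₚ) = (7.344e+11 − 4.149e+11) / (7.344e+11 + 4.149e+11) ≈ 0.278.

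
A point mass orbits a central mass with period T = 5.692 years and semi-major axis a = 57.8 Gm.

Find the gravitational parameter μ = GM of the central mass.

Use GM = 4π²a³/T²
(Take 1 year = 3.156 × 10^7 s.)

Convert to SI: T = 5.692 years = 1.7964e+08 s; a = 57.8 Gm = 5.78e+10 m.
GM = 4π² · a³ / T².
GM = 4π² · (5.78e+10)³ / (1.7964e+08)² m³/s² ≈ 2.362e+17 m³/s² = 2.362 × 10^17 m³/s².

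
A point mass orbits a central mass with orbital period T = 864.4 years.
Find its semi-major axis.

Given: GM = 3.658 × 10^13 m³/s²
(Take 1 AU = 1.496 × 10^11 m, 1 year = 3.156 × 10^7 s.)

Convert to SI: T = 864.4 years = 2.72805e+10 s.
Invert Kepler's third law: a = (GM · T² / (4π²))^(1/3).
Substituting T = 2.72805e+10 s and GM = 3.658e+13 m³/s²:
a = (3.658e+13 · (2.72805e+10)² / (4π²))^(1/3) m
a ≈ 8.835e+10 m = 0.5906 AU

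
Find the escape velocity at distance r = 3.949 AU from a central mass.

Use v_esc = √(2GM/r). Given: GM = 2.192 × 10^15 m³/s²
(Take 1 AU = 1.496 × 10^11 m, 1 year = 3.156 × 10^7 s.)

Convert to SI: r = 3.949 AU = 5.9077e+11 m.
Escape velocity comes from setting total energy to zero: ½v² − GM/r = 0 ⇒ v_esc = √(2GM / r).
v_esc = √(2 · 2.192e+15 / 5.9077e+11) m/s ≈ 86.14 m/s = 0.01817 AU/year.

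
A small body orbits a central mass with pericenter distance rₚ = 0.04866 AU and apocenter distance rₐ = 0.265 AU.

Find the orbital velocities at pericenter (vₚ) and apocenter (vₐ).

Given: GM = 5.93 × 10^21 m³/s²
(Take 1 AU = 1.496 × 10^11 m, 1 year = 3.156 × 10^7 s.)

Convert to SI: rₚ = 0.04866 AU = 7.27954e+09 m; rₐ = 0.265 AU = 3.9644e+10 m.
Use the vis-viva equation v² = GM(2/r − 1/a) with a = (rₚ + rₐ)/2 = (7.27954e+09 + 3.9644e+10)/2 = 2.34618e+10 m.
vₚ = √(GM · (2/rₚ − 1/a)) = √(5.93e+21 · (2/7.27954e+09 − 1/2.34618e+10)) m/s ≈ 1.173e+06 m/s = 247.5 AU/year.
vₐ = √(GM · (2/rₐ − 1/a)) = √(5.93e+21 · (2/3.9644e+10 − 1/2.34618e+10)) m/s ≈ 2.154e+05 m/s = 45.45 AU/year.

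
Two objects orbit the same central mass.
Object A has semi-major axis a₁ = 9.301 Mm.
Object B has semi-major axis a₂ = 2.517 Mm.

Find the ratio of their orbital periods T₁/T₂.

Convert to SI: a₁ = 9.301 Mm = 9.301e+06 m; a₂ = 2.517 Mm = 2.517e+06 m.
From Kepler's third law, (T₁/T₂)² = (a₁/a₂)³, so T₁/T₂ = (a₁/a₂)^(3/2).
a₁/a₂ = 9.301e+06 / 2.517e+06 = 3.69527.
T₁/T₂ = (3.69527)^(3/2) ≈ 7.103.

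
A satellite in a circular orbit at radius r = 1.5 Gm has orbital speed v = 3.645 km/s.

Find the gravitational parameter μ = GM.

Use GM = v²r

Convert to SI: r = 1.5 Gm = 1.5e+09 m; v = 3.645 km/s = 3645 m/s.
For a circular orbit v² = GM/r, so GM = v² · r.
GM = (3645)² · 1.5e+09 m³/s² ≈ 1.993e+16 m³/s² = 1.993 × 10^16 m³/s².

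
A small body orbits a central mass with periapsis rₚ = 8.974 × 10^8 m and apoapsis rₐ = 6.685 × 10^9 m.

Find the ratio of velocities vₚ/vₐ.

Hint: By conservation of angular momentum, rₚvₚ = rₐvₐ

Conservation of angular momentum gives rₚvₚ = rₐvₐ, so vₚ/vₐ = rₐ/rₚ.
vₚ/vₐ = 6.685e+09 / 8.974e+08 ≈ 7.449.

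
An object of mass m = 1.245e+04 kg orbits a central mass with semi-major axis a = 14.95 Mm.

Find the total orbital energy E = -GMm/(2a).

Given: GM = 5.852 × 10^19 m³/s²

Convert to SI: a = 14.95 Mm = 1.495e+07 m.
E = −GMm / (2a).
E = −5.852e+19 · 1.245e+04 / (2 · 1.495e+07) J ≈ -2.437e+16 J = -24.37 PJ.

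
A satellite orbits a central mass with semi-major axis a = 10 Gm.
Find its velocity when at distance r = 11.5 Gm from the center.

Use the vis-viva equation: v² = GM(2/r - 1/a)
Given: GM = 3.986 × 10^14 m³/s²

Convert to SI: a = 10 Gm = 1e+10 m; r = 11.5 Gm = 1.15e+10 m.
Vis-viva: v = √(GM · (2/r − 1/a)).
2/r − 1/a = 2/1.15e+10 − 1/1e+10 = 7.3913e-11 m⁻¹.
v = √(3.986e+14 · 7.3913e-11) m/s ≈ 171.6 m/s = 171.6 m/s.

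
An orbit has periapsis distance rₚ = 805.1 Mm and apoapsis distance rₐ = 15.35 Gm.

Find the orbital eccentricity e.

Convert to SI: rₚ = 805.1 Mm = 8.051e+08 m; rₐ = 15.35 Gm = 1.535e+10 m.
e = (rₐ − rₚ) / (rₐ + rₚ).
e = (1.535e+10 − 8.051e+08) / (1.535e+10 + 8.051e+08) = 1.45449e+10 / 1.61551e+10 ≈ 0.9003.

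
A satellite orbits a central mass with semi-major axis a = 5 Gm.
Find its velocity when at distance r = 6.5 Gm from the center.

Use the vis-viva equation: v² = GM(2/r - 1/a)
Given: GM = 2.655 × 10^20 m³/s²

Convert to SI: a = 5 Gm = 5e+09 m; r = 6.5 Gm = 6.5e+09 m.
Vis-viva: v = √(GM · (2/r − 1/a)).
2/r − 1/a = 2/6.5e+09 − 1/5e+09 = 1.07692e-10 m⁻¹.
v = √(2.655e+20 · 1.07692e-10) m/s ≈ 1.691e+05 m/s = 169.1 km/s.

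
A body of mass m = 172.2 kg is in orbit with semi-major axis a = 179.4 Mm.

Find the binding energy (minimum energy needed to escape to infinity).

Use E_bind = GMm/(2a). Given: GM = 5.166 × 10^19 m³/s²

Convert to SI: a = 179.4 Mm = 1.794e+08 m.
Total orbital energy is E = −GMm/(2a); binding energy is E_bind = −E = GMm/(2a).
E_bind = 5.166e+19 · 172.2 / (2 · 1.794e+08) J ≈ 2.479e+13 J = 24.79 TJ.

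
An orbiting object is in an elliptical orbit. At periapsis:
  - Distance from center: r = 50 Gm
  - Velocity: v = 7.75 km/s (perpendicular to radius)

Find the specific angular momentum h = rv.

Convert to SI: r = 50 Gm = 5e+10 m; v = 7.75 km/s = 7750 m/s.
With v perpendicular to r, h = r · v.
h = 5e+10 · 7750 m²/s ≈ 3.875e+14 m²/s.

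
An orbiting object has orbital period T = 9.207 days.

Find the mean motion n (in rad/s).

Convert to SI: T = 9.207 days = 795485 s.
n = 2π / T.
n = 2π / 795485 s ≈ 7.899e-06 rad/s.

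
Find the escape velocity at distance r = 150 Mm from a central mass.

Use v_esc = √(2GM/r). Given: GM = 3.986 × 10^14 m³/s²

Convert to SI: r = 150 Mm = 1.5e+08 m.
Escape velocity comes from setting total energy to zero: ½v² − GM/r = 0 ⇒ v_esc = √(2GM / r).
v_esc = √(2 · 3.986e+14 / 1.5e+08) m/s ≈ 2305 m/s = 2.305 km/s.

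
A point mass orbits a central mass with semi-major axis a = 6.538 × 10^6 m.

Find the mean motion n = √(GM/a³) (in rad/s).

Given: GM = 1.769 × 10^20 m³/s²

n = √(GM / a³).
n = √(1.769e+20 / (6.538e+06)³) rad/s ≈ 0.7956 rad/s.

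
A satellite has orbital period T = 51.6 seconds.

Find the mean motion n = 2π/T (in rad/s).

n = 2π / T.
n = 2π / 51.6 s ≈ 0.1218 rad/s.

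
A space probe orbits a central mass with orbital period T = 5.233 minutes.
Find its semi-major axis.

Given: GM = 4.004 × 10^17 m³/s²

Convert to SI: T = 5.233 minutes = 313.98 s.
Invert Kepler's third law: a = (GM · T² / (4π²))^(1/3).
Substituting T = 313.98 s and GM = 4.004e+17 m³/s²:
a = (4.004e+17 · (313.98)² / (4π²))^(1/3) m
a ≈ 1e+07 m = 10 Mm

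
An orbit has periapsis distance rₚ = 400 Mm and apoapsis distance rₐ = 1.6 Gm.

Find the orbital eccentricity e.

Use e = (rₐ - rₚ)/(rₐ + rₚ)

Convert to SI: rₚ = 400 Mm = 4e+08 m; rₐ = 1.6 Gm = 1.6e+09 m.
e = (rₐ − rₚ) / (rₐ + rₚ).
e = (1.6e+09 − 4e+08) / (1.6e+09 + 4e+08) = 1.2e+09 / 2e+09 ≈ 0.6.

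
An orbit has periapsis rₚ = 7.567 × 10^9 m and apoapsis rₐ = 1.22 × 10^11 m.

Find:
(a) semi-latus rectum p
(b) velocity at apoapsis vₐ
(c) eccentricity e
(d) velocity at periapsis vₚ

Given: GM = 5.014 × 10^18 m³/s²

(a) From a = (rₚ + rₐ)/2 = 6.47835e+10 m and e = (rₐ − rₚ)/(rₐ + rₚ) = 0.883196, p = a(1 − e²) = 6.47835e+10 · (1 − (0.883196)²) ≈ 1.425e+10 m
(b) With a = (rₚ + rₐ)/2 = 6.47835e+10 m, vₐ = √(GM (2/rₐ − 1/a)) = √(5.014e+18 · (2/1.22e+11 − 1/6.47835e+10)) m/s ≈ 2191 m/s
(c) e = (rₐ − rₚ)/(rₐ + rₚ) = (1.22e+11 − 7.567e+09)/(1.22e+11 + 7.567e+09) ≈ 0.8832
(d) With a = (rₚ + rₐ)/2 = 6.47835e+10 m, vₚ = √(GM (2/rₚ − 1/a)) = √(5.014e+18 · (2/7.567e+09 − 1/6.47835e+10)) m/s ≈ 3.532e+04 m/s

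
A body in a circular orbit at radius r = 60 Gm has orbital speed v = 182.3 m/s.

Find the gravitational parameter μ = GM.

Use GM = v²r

Convert to SI: r = 60 Gm = 6e+10 m.
For a circular orbit v² = GM/r, so GM = v² · r.
GM = (182.3)² · 6e+10 m³/s² ≈ 1.994e+15 m³/s² = 1.994 × 10^15 m³/s².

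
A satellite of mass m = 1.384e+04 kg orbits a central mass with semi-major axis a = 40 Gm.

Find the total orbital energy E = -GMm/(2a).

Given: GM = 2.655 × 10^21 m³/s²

Convert to SI: a = 40 Gm = 4e+10 m.
E = −GMm / (2a).
E = −2.655e+21 · 1.384e+04 / (2 · 4e+10) J ≈ -4.593e+14 J = -459.3 TJ.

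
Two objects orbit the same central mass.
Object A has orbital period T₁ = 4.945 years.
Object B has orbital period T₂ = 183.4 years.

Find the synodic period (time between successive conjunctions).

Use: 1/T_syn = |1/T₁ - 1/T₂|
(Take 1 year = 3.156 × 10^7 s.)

Convert to SI: T₁ = 4.945 years = 1.56064e+08 s; T₂ = 183.4 years = 5.7881e+09 s.
T_syn = |T₁ · T₂ / (T₁ − T₂)|.
T_syn = |1.56064e+08 · 5.7881e+09 / (1.56064e+08 − 5.7881e+09)| s ≈ 1.604e+08 s = 5.082 years.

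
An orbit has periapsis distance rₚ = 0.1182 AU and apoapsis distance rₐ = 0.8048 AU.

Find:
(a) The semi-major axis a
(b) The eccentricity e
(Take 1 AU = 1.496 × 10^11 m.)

Convert to SI: rₚ = 0.1182 AU = 1.76827e+10 m; rₐ = 0.8048 AU = 1.20398e+11 m.
(a) a = (rₚ + rₐ) / 2 = (1.76827e+10 + 1.20398e+11) / 2 ≈ 6.904e+10 m = 0.4615 AU.
(b) e = (rₐ − rₚ) / (rₐ + rₚ) = (1.20398e+11 − 1.76827e+10) / (1.20398e+11 + 1.76827e+10) ≈ 0.7439.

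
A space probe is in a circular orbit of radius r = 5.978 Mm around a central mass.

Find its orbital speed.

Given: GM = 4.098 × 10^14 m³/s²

Convert to SI: r = 5.978 Mm = 5.978e+06 m.
For a circular orbit, gravity supplies the centripetal force, so v = √(GM / r).
v = √(4.098e+14 / 5.978e+06) m/s ≈ 8280 m/s = 8.28 km/s.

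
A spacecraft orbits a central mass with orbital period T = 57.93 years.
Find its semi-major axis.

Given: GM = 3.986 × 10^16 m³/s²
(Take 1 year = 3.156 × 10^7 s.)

Convert to SI: T = 57.93 years = 1.82827e+09 s.
Invert Kepler's third law: a = (GM · T² / (4π²))^(1/3).
Substituting T = 1.82827e+09 s and GM = 3.986e+16 m³/s²:
a = (3.986e+16 · (1.82827e+09)² / (4π²))^(1/3) m
a ≈ 1.5e+11 m = 150 Gm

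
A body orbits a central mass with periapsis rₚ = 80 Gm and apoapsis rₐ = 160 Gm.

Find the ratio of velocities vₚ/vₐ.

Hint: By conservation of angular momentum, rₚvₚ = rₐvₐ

Convert to SI: rₚ = 80 Gm = 8e+10 m; rₐ = 160 Gm = 1.6e+11 m.
Conservation of angular momentum gives rₚvₚ = rₐvₐ, so vₚ/vₐ = rₐ/rₚ.
vₚ/vₐ = 1.6e+11 / 8e+10 ≈ 2.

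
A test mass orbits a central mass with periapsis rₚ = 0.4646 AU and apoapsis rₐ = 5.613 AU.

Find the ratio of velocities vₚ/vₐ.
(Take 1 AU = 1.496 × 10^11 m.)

Convert to SI: rₚ = 0.4646 AU = 6.95042e+10 m; rₐ = 5.613 AU = 8.39705e+11 m.
Conservation of angular momentum gives rₚvₚ = rₐvₐ, so vₚ/vₐ = rₐ/rₚ.
vₚ/vₐ = 8.39705e+11 / 6.95042e+10 ≈ 12.08.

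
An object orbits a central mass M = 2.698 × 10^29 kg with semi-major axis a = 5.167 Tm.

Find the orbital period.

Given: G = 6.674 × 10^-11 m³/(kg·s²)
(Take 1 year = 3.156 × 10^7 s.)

Convert to SI: a = 5.167 Tm = 5.167e+12 m.
GM = G · M = 6.674e-11 · 2.698e+29 = 1.80065e+19 m³/s².
Kepler's third law: T = 2π √(a³ / GM).
Substituting a = 5.167e+12 m and GM = 1.80065e+19 m³/s²:
T = 2π √((5.167e+12)³ / 1.80065e+19) s
T ≈ 1.739e+10 s = 551 years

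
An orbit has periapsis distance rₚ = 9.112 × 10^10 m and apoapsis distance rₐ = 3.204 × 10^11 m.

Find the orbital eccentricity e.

e = (rₐ − rₚ) / (rₐ + rₚ).
e = (3.204e+11 − 9.112e+10) / (3.204e+11 + 9.112e+10) = 2.2928e+11 / 4.1152e+11 ≈ 0.5572.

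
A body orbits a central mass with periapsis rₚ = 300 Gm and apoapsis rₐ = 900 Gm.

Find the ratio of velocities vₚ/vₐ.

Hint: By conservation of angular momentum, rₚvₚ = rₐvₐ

Convert to SI: rₚ = 300 Gm = 3e+11 m; rₐ = 900 Gm = 9e+11 m.
Conservation of angular momentum gives rₚvₚ = rₐvₐ, so vₚ/vₐ = rₐ/rₚ.
vₚ/vₐ = 9e+11 / 3e+11 ≈ 3.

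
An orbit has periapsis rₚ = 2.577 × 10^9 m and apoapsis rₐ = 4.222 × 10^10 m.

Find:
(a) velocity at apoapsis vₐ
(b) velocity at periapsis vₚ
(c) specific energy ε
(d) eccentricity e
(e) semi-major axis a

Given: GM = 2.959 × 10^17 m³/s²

(a) With a = (rₚ + rₐ)/2 = 2.23985e+10 m, vₐ = √(GM (2/rₐ − 1/a)) = √(2.959e+17 · (2/4.222e+10 − 1/2.23985e+10)) m/s ≈ 898 m/s
(b) With a = (rₚ + rₐ)/2 = 2.23985e+10 m, vₚ = √(GM (2/rₚ − 1/a)) = √(2.959e+17 · (2/2.577e+09 − 1/2.23985e+10)) m/s ≈ 1.471e+04 m/s
(c) With a = (rₚ + rₐ)/2 = 2.23985e+10 m, ε = −GM/(2a) = −2.959e+17/(2 · 2.23985e+10) J/kg ≈ -6.605e+06 J/kg
(d) e = (rₐ − rₚ)/(rₐ + rₚ) = (4.222e+10 − 2.577e+09)/(4.222e+10 + 2.577e+09) ≈ 0.8849
(e) a = (rₚ + rₐ)/2 = (2.577e+09 + 4.222e+10)/2 ≈ 2.24e+10 m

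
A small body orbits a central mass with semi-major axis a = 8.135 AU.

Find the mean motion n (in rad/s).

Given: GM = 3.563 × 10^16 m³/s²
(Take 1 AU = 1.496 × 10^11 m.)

Convert to SI: a = 8.135 AU = 1.217e+12 m.
n = √(GM / a³).
n = √(3.563e+16 / (1.217e+12)³) rad/s ≈ 1.406e-10 rad/s.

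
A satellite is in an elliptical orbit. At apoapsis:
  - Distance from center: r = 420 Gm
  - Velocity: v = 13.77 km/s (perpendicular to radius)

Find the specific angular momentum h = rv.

Convert to SI: r = 420 Gm = 4.2e+11 m; v = 13.77 km/s = 13770 m/s.
With v perpendicular to r, h = r · v.
h = 4.2e+11 · 13770 m²/s ≈ 5.783e+15 m²/s.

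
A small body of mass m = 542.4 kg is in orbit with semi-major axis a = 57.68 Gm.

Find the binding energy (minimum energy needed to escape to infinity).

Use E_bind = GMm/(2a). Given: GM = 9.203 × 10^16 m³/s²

Convert to SI: a = 57.68 Gm = 5.768e+10 m.
Total orbital energy is E = −GMm/(2a); binding energy is E_bind = −E = GMm/(2a).
E_bind = 9.203e+16 · 542.4 / (2 · 5.768e+10) J ≈ 4.327e+08 J = 432.7 MJ.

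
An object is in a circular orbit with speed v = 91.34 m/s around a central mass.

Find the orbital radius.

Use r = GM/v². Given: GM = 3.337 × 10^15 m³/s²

For a circular orbit, v² = GM / r, so r = GM / v².
r = 3.337e+15 / (91.34)² m ≈ 4e+11 m = 400 Gm.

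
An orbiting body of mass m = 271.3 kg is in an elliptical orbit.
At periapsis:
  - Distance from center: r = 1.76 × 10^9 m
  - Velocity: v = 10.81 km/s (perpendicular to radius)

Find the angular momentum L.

Convert to SI: v = 10.81 km/s = 10810 m/s.
Since v is perpendicular to r, L = m · v · r.
L = 271.3 · 10810 · 1.76e+09 kg·m²/s ≈ 5.162e+15 kg·m²/s.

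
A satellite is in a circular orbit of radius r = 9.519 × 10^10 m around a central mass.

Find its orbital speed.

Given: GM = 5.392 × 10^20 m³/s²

For a circular orbit, gravity supplies the centripetal force, so v = √(GM / r).
v = √(5.392e+20 / 9.519e+10) m/s ≈ 7.526e+04 m/s = 75.26 km/s.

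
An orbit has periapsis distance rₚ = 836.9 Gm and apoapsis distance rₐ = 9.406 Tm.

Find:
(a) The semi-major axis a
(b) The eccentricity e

Convert to SI: rₚ = 836.9 Gm = 8.369e+11 m; rₐ = 9.406 Tm = 9.406e+12 m.
(a) a = (rₚ + rₐ) / 2 = (8.369e+11 + 9.406e+12) / 2 ≈ 5.121e+12 m = 5.121 Tm.
(b) e = (rₐ − rₚ) / (rₐ + rₚ) = (9.406e+12 − 8.369e+11) / (9.406e+12 + 8.369e+11) ≈ 0.8366.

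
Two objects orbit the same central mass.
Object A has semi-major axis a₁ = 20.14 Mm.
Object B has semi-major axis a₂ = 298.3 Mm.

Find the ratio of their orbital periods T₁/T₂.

Convert to SI: a₁ = 20.14 Mm = 2.014e+07 m; a₂ = 298.3 Mm = 2.983e+08 m.
From Kepler's third law, (T₁/T₂)² = (a₁/a₂)³, so T₁/T₂ = (a₁/a₂)^(3/2).
a₁/a₂ = 2.014e+07 / 2.983e+08 = 0.0675159.
T₁/T₂ = (0.0675159)^(3/2) ≈ 0.01754.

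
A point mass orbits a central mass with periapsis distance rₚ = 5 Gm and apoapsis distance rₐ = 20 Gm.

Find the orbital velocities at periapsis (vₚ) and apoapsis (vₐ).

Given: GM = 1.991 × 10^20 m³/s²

Convert to SI: rₚ = 5 Gm = 5e+09 m; rₐ = 20 Gm = 2e+10 m.
Use the vis-viva equation v² = GM(2/r − 1/a) with a = (rₚ + rₐ)/2 = (5e+09 + 2e+10)/2 = 1.25e+10 m.
vₚ = √(GM · (2/rₚ − 1/a)) = √(1.991e+20 · (2/5e+09 − 1/1.25e+10)) m/s ≈ 2.524e+05 m/s = 252.4 km/s.
vₐ = √(GM · (2/rₐ − 1/a)) = √(1.991e+20 · (2/2e+10 − 1/1.25e+10)) m/s ≈ 6.31e+04 m/s = 63.1 km/s.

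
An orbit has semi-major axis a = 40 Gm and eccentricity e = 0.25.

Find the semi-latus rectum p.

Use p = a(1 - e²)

Convert to SI: a = 40 Gm = 4e+10 m.
p = a (1 − e²).
p = 4e+10 · (1 − (0.25)²) = 4e+10 · 0.9375 ≈ 3.75e+10 m = 37.5 Gm.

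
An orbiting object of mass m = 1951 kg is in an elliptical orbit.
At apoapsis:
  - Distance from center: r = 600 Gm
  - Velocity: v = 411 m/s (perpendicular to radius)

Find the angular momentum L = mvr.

Convert to SI: r = 600 Gm = 6e+11 m.
Since v is perpendicular to r, L = m · v · r.
L = 1951 · 411 · 6e+11 kg·m²/s ≈ 4.811e+17 kg·m²/s.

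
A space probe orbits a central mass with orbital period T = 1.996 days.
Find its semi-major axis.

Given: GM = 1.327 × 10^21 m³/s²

Convert to SI: T = 1.996 days = 172454 s.
Invert Kepler's third law: a = (GM · T² / (4π²))^(1/3).
Substituting T = 172454 s and GM = 1.327e+21 m³/s²:
a = (1.327e+21 · (172454)² / (4π²))^(1/3) m
a ≈ 9.999e+09 m = 9.999 Gm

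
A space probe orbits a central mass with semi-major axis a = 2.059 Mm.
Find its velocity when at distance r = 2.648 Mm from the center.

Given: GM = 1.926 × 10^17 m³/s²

Convert to SI: a = 2.059 Mm = 2.059e+06 m; r = 2.648 Mm = 2.648e+06 m.
Vis-viva: v = √(GM · (2/r − 1/a)).
2/r − 1/a = 2/2.648e+06 − 1/2.059e+06 = 2.69614e-07 m⁻¹.
v = √(1.926e+17 · 2.69614e-07) m/s ≈ 2.279e+05 m/s = 227.9 km/s.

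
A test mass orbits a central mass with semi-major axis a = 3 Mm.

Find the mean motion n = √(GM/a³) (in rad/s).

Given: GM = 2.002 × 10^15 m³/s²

Convert to SI: a = 3 Mm = 3e+06 m.
n = √(GM / a³).
n = √(2.002e+15 / (3e+06)³) rad/s ≈ 0.008611 rad/s.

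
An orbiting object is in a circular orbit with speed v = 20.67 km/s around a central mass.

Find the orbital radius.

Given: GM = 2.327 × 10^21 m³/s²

Convert to SI: v = 20.67 km/s = 20670 m/s.
For a circular orbit, v² = GM / r, so r = GM / v².
r = 2.327e+21 / (20670)² m ≈ 5.446e+12 m = 5.446 Tm.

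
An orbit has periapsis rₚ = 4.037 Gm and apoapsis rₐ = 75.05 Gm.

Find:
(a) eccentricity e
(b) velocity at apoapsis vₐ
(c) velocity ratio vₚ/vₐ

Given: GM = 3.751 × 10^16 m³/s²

Convert to SI: rₚ = 4.037 Gm = 4.037e+09 m; rₐ = 75.05 Gm = 7.505e+10 m.
(a) e = (rₐ − rₚ)/(rₐ + rₚ) = (7.505e+10 − 4.037e+09)/(7.505e+10 + 4.037e+09) ≈ 0.8979
(b) With a = (rₚ + rₐ)/2 = 3.95435e+10 m, vₐ = √(GM (2/rₐ − 1/a)) = √(3.751e+16 · (2/7.505e+10 − 1/3.95435e+10)) m/s ≈ 225.9 m/s
(c) Conservation of angular momentum (rₚvₚ = rₐvₐ) gives vₚ/vₐ = rₐ/rₚ = 7.505e+10/4.037e+09 ≈ 18.59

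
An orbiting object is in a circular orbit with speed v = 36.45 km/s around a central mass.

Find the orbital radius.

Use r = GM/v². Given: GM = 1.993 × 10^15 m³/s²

Convert to SI: v = 36.45 km/s = 36450 m/s.
For a circular orbit, v² = GM / r, so r = GM / v².
r = 1.993e+15 / (36450)² m ≈ 1.5e+06 m = 1.5 Mm.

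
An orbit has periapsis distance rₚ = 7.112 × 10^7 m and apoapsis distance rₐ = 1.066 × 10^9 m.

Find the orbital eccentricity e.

e = (rₐ − rₚ) / (rₐ + rₚ).
e = (1.066e+09 − 7.112e+07) / (1.066e+09 + 7.112e+07) = 9.9488e+08 / 1.13712e+09 ≈ 0.8749.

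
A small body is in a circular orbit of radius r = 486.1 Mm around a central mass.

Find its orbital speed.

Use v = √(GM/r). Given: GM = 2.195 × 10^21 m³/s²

Convert to SI: r = 486.1 Mm = 4.861e+08 m.
For a circular orbit, gravity supplies the centripetal force, so v = √(GM / r).
v = √(2.195e+21 / 4.861e+08) m/s ≈ 2.125e+06 m/s = 2125 km/s.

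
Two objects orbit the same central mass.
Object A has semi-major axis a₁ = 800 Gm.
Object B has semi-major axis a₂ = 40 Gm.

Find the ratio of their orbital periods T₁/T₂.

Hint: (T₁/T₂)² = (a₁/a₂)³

Convert to SI: a₁ = 800 Gm = 8e+11 m; a₂ = 40 Gm = 4e+10 m.
From Kepler's third law, (T₁/T₂)² = (a₁/a₂)³, so T₁/T₂ = (a₁/a₂)^(3/2).
a₁/a₂ = 8e+11 / 4e+10 = 20.
T₁/T₂ = (20)^(3/2) ≈ 89.44.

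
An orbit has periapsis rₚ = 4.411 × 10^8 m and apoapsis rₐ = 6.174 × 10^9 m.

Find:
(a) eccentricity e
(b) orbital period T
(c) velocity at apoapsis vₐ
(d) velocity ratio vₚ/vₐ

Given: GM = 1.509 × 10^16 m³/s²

(a) e = (rₐ − rₚ)/(rₐ + rₚ) = (6.174e+09 − 4.411e+08)/(6.174e+09 + 4.411e+08) ≈ 0.8666
(b) With a = (rₚ + rₐ)/2 = 3.30755e+09 m, T = 2π √(a³/GM) = 2π √((3.30755e+09)³/1.509e+16) s ≈ 9.73e+06 s
(c) With a = (rₚ + rₐ)/2 = 3.30755e+09 m, vₐ = √(GM (2/rₐ − 1/a)) = √(1.509e+16 · (2/6.174e+09 − 1/3.30755e+09)) m/s ≈ 570.9 m/s
(d) Conservation of angular momentum (rₚvₚ = rₐvₐ) gives vₚ/vₐ = rₐ/rₚ = 6.174e+09/4.411e+08 ≈ 14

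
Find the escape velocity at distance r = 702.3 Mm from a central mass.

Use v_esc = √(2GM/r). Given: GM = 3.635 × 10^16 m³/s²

Convert to SI: r = 702.3 Mm = 7.023e+08 m.
Escape velocity comes from setting total energy to zero: ½v² − GM/r = 0 ⇒ v_esc = √(2GM / r).
v_esc = √(2 · 3.635e+16 / 7.023e+08) m/s ≈ 1.017e+04 m/s = 10.17 km/s.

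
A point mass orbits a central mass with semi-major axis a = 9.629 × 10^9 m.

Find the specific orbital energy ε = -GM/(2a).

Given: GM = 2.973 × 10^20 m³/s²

ε = −GM / (2a).
ε = −2.973e+20 / (2 · 9.629e+09) J/kg ≈ -1.544e+10 J/kg = -15.44 GJ/kg.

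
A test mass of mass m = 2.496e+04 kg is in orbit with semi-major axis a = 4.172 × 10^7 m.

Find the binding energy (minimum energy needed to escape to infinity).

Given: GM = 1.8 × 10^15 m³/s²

Total orbital energy is E = −GMm/(2a); binding energy is E_bind = −E = GMm/(2a).
E_bind = 1.8e+15 · 2.496e+04 / (2 · 4.172e+07) J ≈ 5.384e+11 J = 538.4 GJ.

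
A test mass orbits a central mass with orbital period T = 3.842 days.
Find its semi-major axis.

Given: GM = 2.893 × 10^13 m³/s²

Convert to SI: T = 3.842 days = 331949 s.
Invert Kepler's third law: a = (GM · T² / (4π²))^(1/3).
Substituting T = 331949 s and GM = 2.893e+13 m³/s²:
a = (2.893e+13 · (331949)² / (4π²))^(1/3) m
a ≈ 4.322e+07 m = 43.22 Mm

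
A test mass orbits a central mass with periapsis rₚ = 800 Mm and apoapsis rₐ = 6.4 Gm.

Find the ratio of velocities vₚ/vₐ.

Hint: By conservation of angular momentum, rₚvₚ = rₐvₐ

Convert to SI: rₚ = 800 Mm = 8e+08 m; rₐ = 6.4 Gm = 6.4e+09 m.
Conservation of angular momentum gives rₚvₚ = rₐvₐ, so vₚ/vₐ = rₐ/rₚ.
vₚ/vₐ = 6.4e+09 / 8e+08 ≈ 8.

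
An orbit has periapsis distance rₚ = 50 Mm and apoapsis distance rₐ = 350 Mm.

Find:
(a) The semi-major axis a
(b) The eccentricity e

Convert to SI: rₚ = 50 Mm = 5e+07 m; rₐ = 350 Mm = 3.5e+08 m.
(a) a = (rₚ + rₐ) / 2 = (5e+07 + 3.5e+08) / 2 ≈ 2e+08 m = 200 Mm.
(b) e = (rₐ − rₚ) / (rₐ + rₚ) = (3.5e+08 − 5e+07) / (3.5e+08 + 5e+07) ≈ 0.75.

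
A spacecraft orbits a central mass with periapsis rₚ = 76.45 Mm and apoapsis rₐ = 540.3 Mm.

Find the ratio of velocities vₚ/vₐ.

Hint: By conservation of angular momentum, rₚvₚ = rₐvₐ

Convert to SI: rₚ = 76.45 Mm = 7.645e+07 m; rₐ = 540.3 Mm = 5.403e+08 m.
Conservation of angular momentum gives rₚvₚ = rₐvₐ, so vₚ/vₐ = rₐ/rₚ.
vₚ/vₐ = 5.403e+08 / 7.645e+07 ≈ 7.067.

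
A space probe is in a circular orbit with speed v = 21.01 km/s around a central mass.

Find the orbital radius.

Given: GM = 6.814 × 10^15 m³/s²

Convert to SI: v = 21.01 km/s = 21010 m/s.
For a circular orbit, v² = GM / r, so r = GM / v².
r = 6.814e+15 / (21010)² m ≈ 1.544e+07 m = 15.44 Mm.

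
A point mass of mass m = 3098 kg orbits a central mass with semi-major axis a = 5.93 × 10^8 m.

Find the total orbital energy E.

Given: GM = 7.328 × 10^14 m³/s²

E = −GMm / (2a).
E = −7.328e+14 · 3098 / (2 · 5.93e+08) J ≈ -1.914e+09 J = -1.914 GJ.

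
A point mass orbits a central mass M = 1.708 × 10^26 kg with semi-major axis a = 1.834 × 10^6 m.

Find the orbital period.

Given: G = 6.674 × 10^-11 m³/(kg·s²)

GM = G · M = 6.674e-11 · 1.708e+26 = 1.13992e+16 m³/s².
Kepler's third law: T = 2π √(a³ / GM).
Substituting a = 1.834e+06 m and GM = 1.13992e+16 m³/s²:
T = 2π √((1.834e+06)³ / 1.13992e+16) s
T ≈ 146.2 s = 2.436 minutes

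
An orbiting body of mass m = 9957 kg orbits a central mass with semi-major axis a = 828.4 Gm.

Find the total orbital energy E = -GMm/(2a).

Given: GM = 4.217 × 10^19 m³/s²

Convert to SI: a = 828.4 Gm = 8.284e+11 m.
E = −GMm / (2a).
E = −4.217e+19 · 9957 / (2 · 8.284e+11) J ≈ -2.534e+11 J = -253.4 GJ.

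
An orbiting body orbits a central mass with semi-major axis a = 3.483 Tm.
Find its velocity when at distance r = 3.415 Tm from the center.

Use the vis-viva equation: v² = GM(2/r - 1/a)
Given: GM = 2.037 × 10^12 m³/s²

Convert to SI: a = 3.483 Tm = 3.483e+12 m; r = 3.415 Tm = 3.415e+12 m.
Vis-viva: v = √(GM · (2/r − 1/a)).
2/r − 1/a = 2/3.415e+12 − 1/3.483e+12 = 2.98543e-13 m⁻¹.
v = √(2.037e+12 · 2.98543e-13) m/s ≈ 0.7798 m/s = 0.7798 m/s.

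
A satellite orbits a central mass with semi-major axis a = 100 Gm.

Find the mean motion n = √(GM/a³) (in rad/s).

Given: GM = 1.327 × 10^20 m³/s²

Convert to SI: a = 100 Gm = 1e+11 m.
n = √(GM / a³).
n = √(1.327e+20 / (1e+11)³) rad/s ≈ 3.643e-07 rad/s.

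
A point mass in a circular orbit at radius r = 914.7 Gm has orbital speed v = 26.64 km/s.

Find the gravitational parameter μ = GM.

Convert to SI: r = 914.7 Gm = 9.147e+11 m; v = 26.64 km/s = 26640 m/s.
For a circular orbit v² = GM/r, so GM = v² · r.
GM = (26640)² · 9.147e+11 m³/s² ≈ 6.492e+20 m³/s² = 6.492 × 10^20 m³/s².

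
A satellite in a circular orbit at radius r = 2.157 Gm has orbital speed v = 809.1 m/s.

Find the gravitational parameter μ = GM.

Convert to SI: r = 2.157 Gm = 2.157e+09 m.
For a circular orbit v² = GM/r, so GM = v² · r.
GM = (809.1)² · 2.157e+09 m³/s² ≈ 1.412e+15 m³/s² = 1.412 × 10^15 m³/s².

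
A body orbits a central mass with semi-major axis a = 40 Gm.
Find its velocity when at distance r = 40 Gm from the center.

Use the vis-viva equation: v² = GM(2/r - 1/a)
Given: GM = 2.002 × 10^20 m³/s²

Convert to SI: a = 40 Gm = 4e+10 m; r = 40 Gm = 4e+10 m.
Vis-viva: v = √(GM · (2/r − 1/a)).
2/r − 1/a = 2/4e+10 − 1/4e+10 = 2.5e-11 m⁻¹.
v = √(2.002e+20 · 2.5e-11) m/s ≈ 7.075e+04 m/s = 70.75 km/s.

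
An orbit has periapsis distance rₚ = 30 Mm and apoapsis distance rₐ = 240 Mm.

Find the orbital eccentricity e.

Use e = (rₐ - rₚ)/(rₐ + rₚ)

Convert to SI: rₚ = 30 Mm = 3e+07 m; rₐ = 240 Mm = 2.4e+08 m.
e = (rₐ − rₚ) / (rₐ + rₚ).
e = (2.4e+08 − 3e+07) / (2.4e+08 + 3e+07) = 2.1e+08 / 2.7e+08 ≈ 0.7778.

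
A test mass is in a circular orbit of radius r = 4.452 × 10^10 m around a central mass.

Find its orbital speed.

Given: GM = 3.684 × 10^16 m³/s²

For a circular orbit, gravity supplies the centripetal force, so v = √(GM / r).
v = √(3.684e+16 / 4.452e+10) m/s ≈ 909.7 m/s = 909.7 m/s.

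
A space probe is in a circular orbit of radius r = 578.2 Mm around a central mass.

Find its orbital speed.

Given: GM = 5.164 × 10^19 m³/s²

Convert to SI: r = 578.2 Mm = 5.782e+08 m.
For a circular orbit, gravity supplies the centripetal force, so v = √(GM / r).
v = √(5.164e+19 / 5.782e+08) m/s ≈ 2.989e+05 m/s = 298.9 km/s.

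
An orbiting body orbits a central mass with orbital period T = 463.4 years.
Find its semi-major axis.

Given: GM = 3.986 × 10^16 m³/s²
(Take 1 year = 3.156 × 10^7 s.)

Convert to SI: T = 463.4 years = 1.46249e+10 s.
Invert Kepler's third law: a = (GM · T² / (4π²))^(1/3).
Substituting T = 1.46249e+10 s and GM = 3.986e+16 m³/s²:
a = (3.986e+16 · (1.46249e+10)² / (4π²))^(1/3) m
a ≈ 6e+11 m = 600 Gm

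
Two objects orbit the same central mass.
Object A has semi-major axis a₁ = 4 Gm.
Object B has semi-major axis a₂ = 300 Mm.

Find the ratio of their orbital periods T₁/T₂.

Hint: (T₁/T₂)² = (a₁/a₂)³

Convert to SI: a₁ = 4 Gm = 4e+09 m; a₂ = 300 Mm = 3e+08 m.
From Kepler's third law, (T₁/T₂)² = (a₁/a₂)³, so T₁/T₂ = (a₁/a₂)^(3/2).
a₁/a₂ = 4e+09 / 3e+08 = 13.3333.
T₁/T₂ = (13.3333)^(3/2) ≈ 48.69.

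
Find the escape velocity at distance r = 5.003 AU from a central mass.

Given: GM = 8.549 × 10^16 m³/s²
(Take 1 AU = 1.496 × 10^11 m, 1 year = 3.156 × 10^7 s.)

Convert to SI: r = 5.003 AU = 7.48449e+11 m.
Escape velocity comes from setting total energy to zero: ½v² − GM/r = 0 ⇒ v_esc = √(2GM / r).
v_esc = √(2 · 8.549e+16 / 7.48449e+11) m/s ≈ 478 m/s = 0.1008 AU/year.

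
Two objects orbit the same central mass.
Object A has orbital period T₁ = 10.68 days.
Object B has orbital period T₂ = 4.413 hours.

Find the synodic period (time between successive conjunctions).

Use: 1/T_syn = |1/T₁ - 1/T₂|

Convert to SI: T₁ = 10.68 days = 922752 s; T₂ = 4.413 hours = 15886.8 s.
T_syn = |T₁ · T₂ / (T₁ − T₂)|.
T_syn = |922752 · 15886.8 / (922752 − 15886.8)| s ≈ 1.617e+04 s = 4.49 hours.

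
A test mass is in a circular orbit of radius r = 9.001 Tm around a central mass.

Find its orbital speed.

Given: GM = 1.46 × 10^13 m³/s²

Convert to SI: r = 9.001 Tm = 9.001e+12 m.
For a circular orbit, gravity supplies the centripetal force, so v = √(GM / r).
v = √(1.46e+13 / 9.001e+12) m/s ≈ 1.274 m/s = 1.274 m/s.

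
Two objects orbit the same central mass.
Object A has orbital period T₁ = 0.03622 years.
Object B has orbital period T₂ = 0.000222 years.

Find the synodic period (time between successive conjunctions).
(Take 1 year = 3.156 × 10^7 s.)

Convert to SI: T₁ = 0.03622 years = 1.1431e+06 s; T₂ = 0.000222 years = 7006.32 s.
T_syn = |T₁ · T₂ / (T₁ − T₂)|.
T_syn = |1.1431e+06 · 7006.32 / (1.1431e+06 − 7006.32)| s ≈ 7050 s = 0.0002234 years.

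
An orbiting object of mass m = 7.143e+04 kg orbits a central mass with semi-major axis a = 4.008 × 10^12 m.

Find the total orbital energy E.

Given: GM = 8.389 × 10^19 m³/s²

E = −GMm / (2a).
E = −8.389e+19 · 7.143e+04 / (2 · 4.008e+12) J ≈ -7.475e+11 J = -747.5 GJ.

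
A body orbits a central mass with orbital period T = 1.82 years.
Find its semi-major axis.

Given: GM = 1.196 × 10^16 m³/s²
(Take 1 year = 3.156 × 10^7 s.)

Convert to SI: T = 1.82 years = 5.74392e+07 s.
Invert Kepler's third law: a = (GM · T² / (4π²))^(1/3).
Substituting T = 5.74392e+07 s and GM = 1.196e+16 m³/s²:
a = (1.196e+16 · (5.74392e+07)² / (4π²))^(1/3) m
a ≈ 9.998e+09 m = 9.998 Gm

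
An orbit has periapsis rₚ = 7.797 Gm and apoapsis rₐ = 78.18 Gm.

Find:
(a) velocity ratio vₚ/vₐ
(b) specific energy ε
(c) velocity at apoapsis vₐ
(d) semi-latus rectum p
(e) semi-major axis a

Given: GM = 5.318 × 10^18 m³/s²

Convert to SI: rₚ = 7.797 Gm = 7.797e+09 m; rₐ = 78.18 Gm = 7.818e+10 m.
(a) Conservation of angular momentum (rₚvₚ = rₐvₐ) gives vₚ/vₐ = rₐ/rₚ = 7.818e+10/7.797e+09 ≈ 10.03
(b) With a = (rₚ + rₐ)/2 = 4.29885e+10 m, ε = −GM/(2a) = −5.318e+18/(2 · 4.29885e+10) J/kg ≈ -6.185e+07 J/kg
(c) With a = (rₚ + rₐ)/2 = 4.29885e+10 m, vₐ = √(GM (2/rₐ − 1/a)) = √(5.318e+18 · (2/7.818e+10 − 1/4.29885e+10)) m/s ≈ 3512 m/s
(d) From a = (rₚ + rₐ)/2 = 4.29885e+10 m and e = (rₐ − rₚ)/(rₐ + rₚ) = 0.818626, p = a(1 − e²) = 4.29885e+10 · (1 − (0.818626)²) ≈ 1.418e+10 m
(e) a = (rₚ + rₐ)/2 = (7.797e+09 + 7.818e+10)/2 ≈ 4.299e+10 m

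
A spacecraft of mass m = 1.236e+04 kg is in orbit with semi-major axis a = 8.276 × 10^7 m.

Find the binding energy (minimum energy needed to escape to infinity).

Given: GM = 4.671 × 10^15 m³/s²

Total orbital energy is E = −GMm/(2a); binding energy is E_bind = −E = GMm/(2a).
E_bind = 4.671e+15 · 1.236e+04 / (2 · 8.276e+07) J ≈ 3.488e+11 J = 348.8 GJ.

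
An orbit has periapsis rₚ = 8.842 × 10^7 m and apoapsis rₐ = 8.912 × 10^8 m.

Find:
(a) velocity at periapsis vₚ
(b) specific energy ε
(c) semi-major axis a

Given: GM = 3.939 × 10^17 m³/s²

(a) With a = (rₚ + rₐ)/2 = 4.8981e+08 m, vₚ = √(GM (2/rₚ − 1/a)) = √(3.939e+17 · (2/8.842e+07 − 1/4.8981e+08)) m/s ≈ 9.003e+04 m/s
(b) With a = (rₚ + rₐ)/2 = 4.8981e+08 m, ε = −GM/(2a) = −3.939e+17/(2 · 4.8981e+08) J/kg ≈ -4.021e+08 J/kg
(c) a = (rₚ + rₐ)/2 = (8.842e+07 + 8.912e+08)/2 ≈ 4.898e+08 m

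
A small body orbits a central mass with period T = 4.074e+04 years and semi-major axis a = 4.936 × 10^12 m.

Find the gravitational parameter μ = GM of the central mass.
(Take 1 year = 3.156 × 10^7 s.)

Convert to SI: T = 4.074e+04 years = 1.28575e+12 s.
GM = 4π² · a³ / T².
GM = 4π² · (4.936e+12)³ / (1.28575e+12)² m³/s² ≈ 2.872e+15 m³/s² = 2.872 × 10^15 m³/s².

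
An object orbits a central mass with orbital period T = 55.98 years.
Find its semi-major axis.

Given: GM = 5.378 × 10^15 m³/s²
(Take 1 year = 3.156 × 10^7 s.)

Convert to SI: T = 55.98 years = 1.76673e+09 s.
Invert Kepler's third law: a = (GM · T² / (4π²))^(1/3).
Substituting T = 1.76673e+09 s and GM = 5.378e+15 m³/s²:
a = (5.378e+15 · (1.76673e+09)² / (4π²))^(1/3) m
a ≈ 7.52e+10 m = 7.52 × 10^10 m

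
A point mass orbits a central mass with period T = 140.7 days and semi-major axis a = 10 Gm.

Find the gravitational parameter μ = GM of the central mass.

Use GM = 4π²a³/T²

Convert to SI: T = 140.7 days = 1.21565e+07 s; a = 10 Gm = 1e+10 m.
GM = 4π² · a³ / T².
GM = 4π² · (1e+10)³ / (1.21565e+07)² m³/s² ≈ 2.671e+17 m³/s² = 2.671 × 10^17 m³/s².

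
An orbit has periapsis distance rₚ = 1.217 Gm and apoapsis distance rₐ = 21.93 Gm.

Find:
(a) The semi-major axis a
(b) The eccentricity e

Convert to SI: rₚ = 1.217 Gm = 1.217e+09 m; rₐ = 21.93 Gm = 2.193e+10 m.
(a) a = (rₚ + rₐ) / 2 = (1.217e+09 + 2.193e+10) / 2 ≈ 1.157e+10 m = 11.57 Gm.
(b) e = (rₐ − rₚ) / (rₐ + rₚ) = (2.193e+10 − 1.217e+09) / (2.193e+10 + 1.217e+09) ≈ 0.8948.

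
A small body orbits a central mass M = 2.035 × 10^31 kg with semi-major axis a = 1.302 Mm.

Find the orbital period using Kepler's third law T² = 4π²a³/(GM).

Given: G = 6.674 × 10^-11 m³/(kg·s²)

Convert to SI: a = 1.302 Mm = 1.302e+06 m.
GM = G · M = 6.674e-11 · 2.035e+31 = 1.35816e+21 m³/s².
Kepler's third law: T = 2π √(a³ / GM).
Substituting a = 1.302e+06 m and GM = 1.35816e+21 m³/s²:
T = 2π √((1.302e+06)³ / 1.35816e+21) s
T ≈ 0.2533 s = 0.2533 seconds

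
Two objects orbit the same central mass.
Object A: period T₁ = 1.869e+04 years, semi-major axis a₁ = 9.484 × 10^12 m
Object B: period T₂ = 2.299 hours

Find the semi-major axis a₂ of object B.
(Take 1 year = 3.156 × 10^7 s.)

Convert to SI: T₁ = 1.869e+04 years = 5.89856e+11 s; T₂ = 2.299 hours = 8276.4 s.
Kepler's third law: (T₁/T₂)² = (a₁/a₂)³ ⇒ a₂ = a₁ · (T₂/T₁)^(2/3).
T₂/T₁ = 8276.4 / 5.89856e+11 = 1.40312e-08.
a₂ = 9.484e+12 · (1.40312e-08)^(2/3) m ≈ 5.517e+07 m = 5.517 × 10^7 m.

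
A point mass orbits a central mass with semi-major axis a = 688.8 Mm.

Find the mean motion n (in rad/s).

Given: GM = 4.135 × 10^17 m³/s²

Convert to SI: a = 688.8 Mm = 6.888e+08 m.
n = √(GM / a³).
n = √(4.135e+17 / (6.888e+08)³) rad/s ≈ 3.557e-05 rad/s.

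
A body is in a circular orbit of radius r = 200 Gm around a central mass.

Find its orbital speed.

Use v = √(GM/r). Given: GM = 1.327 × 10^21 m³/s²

Convert to SI: r = 200 Gm = 2e+11 m.
For a circular orbit, gravity supplies the centripetal force, so v = √(GM / r).
v = √(1.327e+21 / 2e+11) m/s ≈ 8.146e+04 m/s = 81.46 km/s.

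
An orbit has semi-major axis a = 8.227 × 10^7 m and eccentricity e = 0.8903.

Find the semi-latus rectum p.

p = a (1 − e²).
p = 8.227e+07 · (1 − (0.8903)²) = 8.227e+07 · 0.207366 ≈ 1.706e+07 m = 1.706 × 10^7 m.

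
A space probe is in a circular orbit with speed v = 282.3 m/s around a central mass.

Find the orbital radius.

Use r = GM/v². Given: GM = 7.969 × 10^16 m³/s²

For a circular orbit, v² = GM / r, so r = GM / v².
r = 7.969e+16 / (282.3)² m ≈ 1e+12 m = 1000 Gm.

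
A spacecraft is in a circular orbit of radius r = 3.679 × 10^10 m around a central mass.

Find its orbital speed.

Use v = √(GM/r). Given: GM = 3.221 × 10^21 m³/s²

For a circular orbit, gravity supplies the centripetal force, so v = √(GM / r).
v = √(3.221e+21 / 3.679e+10) m/s ≈ 2.959e+05 m/s = 295.9 km/s.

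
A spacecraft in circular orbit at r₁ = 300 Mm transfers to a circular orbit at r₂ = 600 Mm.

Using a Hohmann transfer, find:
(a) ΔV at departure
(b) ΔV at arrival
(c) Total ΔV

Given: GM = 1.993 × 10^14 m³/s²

Convert to SI: r₁ = 300 Mm = 3e+08 m; r₂ = 600 Mm = 6e+08 m.
Transfer semi-major axis: a_t = (r₁ + r₂)/2 = (3e+08 + 6e+08)/2 = 4.5e+08 m.
Circular speeds: v₁ = √(GM/r₁) = 815.066 m/s, v₂ = √(GM/r₂) = 576.339 m/s.
Transfer speeds (vis-viva v² = GM(2/r − 1/a_t)): v₁ᵗ = 941.158 m/s, v₂ᵗ = 470.579 m/s.
(a) ΔV₁ = |v₁ᵗ − v₁| ≈ 126.1 m/s = 126.1 m/s.
(b) ΔV₂ = |v₂ − v₂ᵗ| ≈ 105.8 m/s = 105.8 m/s.
(c) ΔV_total = ΔV₁ + ΔV₂ ≈ 231.9 m/s = 231.9 m/s.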